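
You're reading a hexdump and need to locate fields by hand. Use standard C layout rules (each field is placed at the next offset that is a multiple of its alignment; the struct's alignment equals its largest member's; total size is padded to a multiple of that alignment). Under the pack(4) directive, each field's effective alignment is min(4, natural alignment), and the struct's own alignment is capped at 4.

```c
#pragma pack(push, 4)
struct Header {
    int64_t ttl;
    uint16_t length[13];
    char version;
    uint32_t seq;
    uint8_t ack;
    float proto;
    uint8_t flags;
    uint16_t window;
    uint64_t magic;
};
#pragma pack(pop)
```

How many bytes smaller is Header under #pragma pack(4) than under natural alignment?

natural layout:
  @0: ttl [8B, align 8] → 8
  @8: length [26B, align 2] → 34
  @34: version [1B, align 1] → 35
  +1 pad (align 4)
  @36: seq [4B, align 4] → 40
  @40: ack [1B, align 1] → 41
  +3 pad (align 4)
  @44: proto [4B, align 4] → 48
  @48: flags [1B, align 1] → 49
  +1 pad (align 2)
  @50: window [2B, align 2] → 52
  +4 pad (align 8)
  @56: magic [8B, align 8] → 64
  size 64, align 8
packed(4) layout:
  @0: ttl [8B, align 4] → 8
  @8: length [26B, align 2] → 34
  @34: version [1B, align 1] → 35
  +1 pad (align 4)
  @36: seq [4B, align 4] → 40
  @40: ack [1B, align 1] → 41
  +3 pad (align 4)
  @44: proto [4B, align 4] → 48
  @48: flags [1B, align 1] → 49
  +1 pad (align 2)
  @50: window [2B, align 2] → 52
  @52: magic [8B, align 4] → 60
  size 60, align 4
64 − 60 = 4

4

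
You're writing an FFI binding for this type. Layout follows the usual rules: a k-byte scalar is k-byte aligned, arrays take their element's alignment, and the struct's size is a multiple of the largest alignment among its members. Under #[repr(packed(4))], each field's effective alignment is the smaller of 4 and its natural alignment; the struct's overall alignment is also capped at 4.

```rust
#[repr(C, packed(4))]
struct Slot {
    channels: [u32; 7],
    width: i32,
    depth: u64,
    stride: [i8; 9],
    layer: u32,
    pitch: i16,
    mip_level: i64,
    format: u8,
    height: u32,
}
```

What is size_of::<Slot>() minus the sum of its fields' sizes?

channels at 0 (size 28, align 4) → ends 28
width at 28 (size 4, align 4) → ends 32
depth at 32 (size 8, align 4) → ends 40
stride at 40 (size 9, align 1) → ends 49
pad 3 to align 4 for layer
layer at 52 (size 4, align 4) → ends 56
pitch at 56 (size 2, align 2) → ends 58
pad 2 to align 4 for mip_level
mip_level at 60 (size 8, align 4) → ends 68
format at 68 (size 1, align 1) → ends 69
pad 3 to align 4 for height
height at 72 (size 4, align 4) → ends 76
total 76 bytes, alignment 4
data bytes 68, size 76 → padding 8

8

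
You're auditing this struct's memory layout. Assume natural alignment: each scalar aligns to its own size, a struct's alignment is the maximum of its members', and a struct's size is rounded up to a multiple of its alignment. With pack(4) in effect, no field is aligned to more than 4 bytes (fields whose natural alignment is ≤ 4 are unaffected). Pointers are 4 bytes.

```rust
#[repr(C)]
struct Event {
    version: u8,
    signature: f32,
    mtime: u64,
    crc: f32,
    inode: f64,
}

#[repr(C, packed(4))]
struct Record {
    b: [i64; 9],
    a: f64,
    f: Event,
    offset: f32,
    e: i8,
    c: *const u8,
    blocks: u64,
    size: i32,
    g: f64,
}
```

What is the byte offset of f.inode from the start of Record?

104

Event: version at 0 (size 1, align 1) → ends 1; pad 3 to align 4 for signature; signature at 4 (size 4, align 4) → ends 8; mtime at 8 (size 8, align 8) → ends 16; crc at 16 (size 4, align 4) → ends 20; pad 4 to align 8 for inode; inode at 24 (size 8, align 8) → ends 32; total 32 bytes, alignment 8
b at 0 (size 72, align 4) → ends 72
a at 72 (size 8, align 4) → ends 80
f at 80 (size 32, align 4) → ends 112
within Event: inode at 24
80 + 24 = 104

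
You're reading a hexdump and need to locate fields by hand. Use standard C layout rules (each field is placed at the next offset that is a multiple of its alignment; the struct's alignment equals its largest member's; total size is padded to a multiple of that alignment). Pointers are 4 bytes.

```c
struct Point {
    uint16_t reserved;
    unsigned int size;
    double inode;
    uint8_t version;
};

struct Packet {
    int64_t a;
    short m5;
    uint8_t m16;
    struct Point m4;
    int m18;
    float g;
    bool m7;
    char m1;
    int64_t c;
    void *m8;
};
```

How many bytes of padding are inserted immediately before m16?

Point: 0..2  reserved  (2B, 2-aligned); 2..4  -- padding (2B); 4..8  size  (4B, 4-aligned); 8..16  inode  (8B, 8-aligned); 16..17  version  (1B, 1-aligned); 17..24  -- tail padding (7B); sizeof = 24, alignof = 8
0..8  a  (8B, 8-aligned)
8..10  m5  (2B, 2-aligned)
10..11  m16  (1B, 1-aligned)

0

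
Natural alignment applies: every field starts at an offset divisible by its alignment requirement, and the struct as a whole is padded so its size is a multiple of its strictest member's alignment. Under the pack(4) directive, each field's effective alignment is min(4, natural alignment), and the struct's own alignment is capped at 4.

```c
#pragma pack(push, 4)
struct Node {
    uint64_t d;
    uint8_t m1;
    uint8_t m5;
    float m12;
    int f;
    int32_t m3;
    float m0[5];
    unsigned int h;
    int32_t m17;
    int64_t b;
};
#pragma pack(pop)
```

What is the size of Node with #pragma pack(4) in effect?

60

0..8  d  (8B, 4-aligned)
8..9  m1  (1B, 1-aligned)
9..10  m5  (1B, 1-aligned)
10..12  -- padding (2B)
12..16  m12  (4B, 4-aligned)
16..20  f  (4B, 4-aligned)
20..24  m3  (4B, 4-aligned)
24..44  m0  (20B, 4-aligned)
44..48  h  (4B, 4-aligned)
48..52  m17  (4B, 4-aligned)
52..60  b  (8B, 4-aligned)
sizeof = 60, alignof = 4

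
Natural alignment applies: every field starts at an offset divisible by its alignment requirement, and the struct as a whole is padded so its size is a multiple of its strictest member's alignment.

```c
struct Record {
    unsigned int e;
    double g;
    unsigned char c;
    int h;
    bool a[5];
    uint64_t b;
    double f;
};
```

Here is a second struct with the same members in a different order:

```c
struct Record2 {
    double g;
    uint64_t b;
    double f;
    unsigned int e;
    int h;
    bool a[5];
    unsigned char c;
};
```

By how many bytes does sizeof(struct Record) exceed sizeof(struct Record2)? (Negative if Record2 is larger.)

8

@0: e [4B, align 4] → 4
+4 pad (align 8)
@8: g [8B, align 8] → 16
@16: c [1B, align 1] → 17
+3 pad (align 4)
@20: h [4B, align 4] → 24
@24: a [5B, align 1] → 29
+3 pad (align 8)
@32: b [8B, align 8] → 40
@40: f [8B, align 8] → 48
size 48, align 8
— Record2 —
@0: g [8B, align 8] → 8
@8: b [8B, align 8] → 16
@16: f [8B, align 8] → 24
@24: e [4B, align 4] → 28
@28: h [4B, align 4] → 32
@32: a [5B, align 1] → 37
@37: c [1B, align 1] → 38
+2 tail pad (align 8)
size 40, align 8
48 − 40 = 8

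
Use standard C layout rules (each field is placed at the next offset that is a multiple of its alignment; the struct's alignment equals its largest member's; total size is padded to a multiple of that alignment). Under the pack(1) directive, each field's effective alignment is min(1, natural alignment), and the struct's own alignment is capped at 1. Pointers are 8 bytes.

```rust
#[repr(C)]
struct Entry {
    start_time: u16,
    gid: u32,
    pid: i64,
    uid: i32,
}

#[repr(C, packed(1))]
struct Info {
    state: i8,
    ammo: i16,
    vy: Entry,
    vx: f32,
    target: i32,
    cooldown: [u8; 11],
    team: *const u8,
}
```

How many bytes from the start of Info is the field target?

31

Entry: 0..2  start_time  (2B, 2-aligned); 2..4  -- padding (2B); 4..8  gid  (4B, 4-aligned); 8..16  pid  (8B, 8-aligned); 16..20  uid  (4B, 4-aligned); 20..24  -- tail padding (4B); sizeof = 24, alignof = 8
0..1  state  (1B, 1-aligned)
1..3  ammo  (2B, 1-aligned)
3..27  vy  (24B, 1-aligned)
27..31  vx  (4B, 1-aligned)
31..35  target  (4B, 1-aligned)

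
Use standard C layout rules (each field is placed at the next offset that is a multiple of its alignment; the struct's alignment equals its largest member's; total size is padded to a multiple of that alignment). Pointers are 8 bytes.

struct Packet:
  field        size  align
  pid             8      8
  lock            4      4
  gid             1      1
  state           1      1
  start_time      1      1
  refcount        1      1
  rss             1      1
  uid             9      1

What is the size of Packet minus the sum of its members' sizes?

@0: pid [8B, align 8] → 8
@8: lock [4B, align 4] → 12
@12: gid [1B, align 1] → 13
@13: state [1B, align 1] → 14
@14: start_time [1B, align 1] → 15
@15: refcount [1B, align 1] → 16
@16: rss [1B, align 1] → 17
@17: uid [9B, align 1] → 26
+6 tail pad (align 8)
size 32, align 8
data bytes 26, size 32 → padding 6

6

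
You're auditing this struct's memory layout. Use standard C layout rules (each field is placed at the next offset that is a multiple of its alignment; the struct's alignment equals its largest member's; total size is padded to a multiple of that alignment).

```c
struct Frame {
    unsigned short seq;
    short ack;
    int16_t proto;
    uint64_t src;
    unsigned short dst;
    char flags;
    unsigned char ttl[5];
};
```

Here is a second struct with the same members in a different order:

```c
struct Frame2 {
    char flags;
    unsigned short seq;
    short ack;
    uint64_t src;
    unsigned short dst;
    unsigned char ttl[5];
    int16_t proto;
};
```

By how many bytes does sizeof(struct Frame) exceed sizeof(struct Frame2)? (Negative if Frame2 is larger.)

-8

seq at 0 (size 2, align 2) → ends 2
ack at 2 (size 2, align 2) → ends 4
proto at 4 (size 2, align 2) → ends 6
pad 2 to align 8 for src
src at 8 (size 8, align 8) → ends 16
dst at 16 (size 2, align 2) → ends 18
flags at 18 (size 1, align 1) → ends 19
ttl at 19 (size 5, align 1) → ends 24
total 24 bytes, alignment 8
— Frame2 —
flags at 0 (size 1, align 1) → ends 1
pad 1 to align 2 for seq
seq at 2 (size 2, align 2) → ends 4
ack at 4 (size 2, align 2) → ends 6
pad 2 to align 8 for src
src at 8 (size 8, align 8) → ends 16
dst at 16 (size 2, align 2) → ends 18
ttl at 18 (size 5, align 1) → ends 23
pad 1 to align 2 for proto
proto at 24 (size 2, align 2) → ends 26
tail pad 6 to reach multiple of 8
total 32 bytes, alignment 8
24 − 32 = -8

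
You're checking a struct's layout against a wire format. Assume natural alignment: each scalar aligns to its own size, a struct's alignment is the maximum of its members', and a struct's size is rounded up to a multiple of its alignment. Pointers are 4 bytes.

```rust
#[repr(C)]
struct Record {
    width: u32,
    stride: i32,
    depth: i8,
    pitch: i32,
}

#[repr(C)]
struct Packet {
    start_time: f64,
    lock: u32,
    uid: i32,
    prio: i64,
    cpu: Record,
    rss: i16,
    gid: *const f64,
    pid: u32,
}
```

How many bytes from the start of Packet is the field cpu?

24

Record: 0..4  width  (4B, 4-aligned); 4..8  stride  (4B, 4-aligned); 8..9  depth  (1B, 1-aligned); 9..12  -- padding (3B); 12..16  pitch  (4B, 4-aligned); sizeof = 16, alignof = 4
0..8  start_time  (8B, 8-aligned)
8..12  lock  (4B, 4-aligned)
12..16  uid  (4B, 4-aligned)
16..24  prio  (8B, 8-aligned)
24..40  cpu  (16B, 4-aligned)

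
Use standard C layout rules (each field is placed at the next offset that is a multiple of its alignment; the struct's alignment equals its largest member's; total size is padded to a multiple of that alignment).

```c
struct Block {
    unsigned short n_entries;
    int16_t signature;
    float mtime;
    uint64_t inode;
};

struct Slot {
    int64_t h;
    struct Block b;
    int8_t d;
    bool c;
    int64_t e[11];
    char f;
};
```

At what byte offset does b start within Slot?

8

Block: 0..2  n_entries  (2B, 2-aligned); 2..4  signature  (2B, 2-aligned); 4..8  mtime  (4B, 4-aligned); 8..16  inode  (8B, 8-aligned); sizeof = 16, alignof = 8
0..8  h  (8B, 8-aligned)
8..24  b  (16B, 8-aligned)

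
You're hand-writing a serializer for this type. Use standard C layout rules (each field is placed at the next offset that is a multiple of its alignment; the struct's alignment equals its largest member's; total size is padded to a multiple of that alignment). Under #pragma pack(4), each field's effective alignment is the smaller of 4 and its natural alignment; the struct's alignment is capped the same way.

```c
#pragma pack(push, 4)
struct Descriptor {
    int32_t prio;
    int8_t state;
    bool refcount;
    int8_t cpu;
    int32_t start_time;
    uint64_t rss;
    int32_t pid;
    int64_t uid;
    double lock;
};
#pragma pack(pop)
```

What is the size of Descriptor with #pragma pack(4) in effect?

prio at 0 (size 4, align 4) → ends 4
state at 4 (size 1, align 1) → ends 5
refcount at 5 (size 1, align 1) → ends 6
cpu at 6 (size 1, align 1) → ends 7
pad 1 to align 4 for start_time
start_time at 8 (size 4, align 4) → ends 12
rss at 12 (size 8, align 4) → ends 20
pid at 20 (size 4, align 4) → ends 24
uid at 24 (size 8, align 4) → ends 32
lock at 32 (size 8, align 4) → ends 40
total 40 bytes, alignment 4

40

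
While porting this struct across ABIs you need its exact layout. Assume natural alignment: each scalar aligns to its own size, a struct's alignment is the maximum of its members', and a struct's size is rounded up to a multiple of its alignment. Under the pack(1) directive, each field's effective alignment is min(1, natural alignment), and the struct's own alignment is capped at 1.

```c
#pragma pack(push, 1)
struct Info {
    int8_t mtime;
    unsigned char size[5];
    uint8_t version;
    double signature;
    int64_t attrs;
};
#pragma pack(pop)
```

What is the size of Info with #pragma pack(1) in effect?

mtime at 0 (size 1, align 1) → ends 1
size at 1 (size 5, align 1) → ends 6
version at 6 (size 1, align 1) → ends 7
signature at 7 (size 8, align 1) → ends 15
attrs at 15 (size 8, align 1) → ends 23
total 23 bytes, alignment 1

23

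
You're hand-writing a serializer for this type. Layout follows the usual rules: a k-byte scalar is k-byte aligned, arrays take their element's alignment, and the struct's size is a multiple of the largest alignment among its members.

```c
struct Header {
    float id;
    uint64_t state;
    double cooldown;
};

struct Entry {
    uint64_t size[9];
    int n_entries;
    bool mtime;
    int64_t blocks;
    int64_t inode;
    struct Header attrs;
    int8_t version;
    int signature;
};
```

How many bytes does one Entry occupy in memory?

128 bytes

Header: 0..4  id  (4B, 4-aligned); 4..8  -- padding (4B); 8..16  state  (8B, 8-aligned); 16..24  cooldown  (8B, 8-aligned); sizeof = 24, alignof = 8
0..72  size  (72B, 8-aligned)
72..76  n_entries  (4B, 4-aligned)
76..77  mtime  (1B, 1-aligned)
77..80  -- padding (3B)
80..88  blocks  (8B, 8-aligned)
88..96  inode  (8B, 8-aligned)
96..120  attrs  (24B, 8-aligned)
120..121  version  (1B, 1-aligned)
121..124  -- padding (3B)
124..128  signature  (4B, 4-aligned)
sizeof = 128, alignof = 8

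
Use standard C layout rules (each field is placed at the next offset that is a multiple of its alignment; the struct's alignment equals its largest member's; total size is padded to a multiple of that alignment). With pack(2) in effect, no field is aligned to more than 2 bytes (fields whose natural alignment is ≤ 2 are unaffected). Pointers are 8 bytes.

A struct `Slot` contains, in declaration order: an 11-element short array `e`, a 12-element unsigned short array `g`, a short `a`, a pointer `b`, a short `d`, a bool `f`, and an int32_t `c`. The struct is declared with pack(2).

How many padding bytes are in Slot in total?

1

e at 0 (size 22, align 2) → ends 22
g at 22 (size 24, align 2) → ends 46
a at 46 (size 2, align 2) → ends 48
b at 48 (size 8, align 2) → ends 56
d at 56 (size 2, align 2) → ends 58
f at 58 (size 1, align 1) → ends 59
pad 1 to align 2 for c
c at 60 (size 4, align 2) → ends 64
total 64 bytes, alignment 2
data bytes 63, size 64 → padding 1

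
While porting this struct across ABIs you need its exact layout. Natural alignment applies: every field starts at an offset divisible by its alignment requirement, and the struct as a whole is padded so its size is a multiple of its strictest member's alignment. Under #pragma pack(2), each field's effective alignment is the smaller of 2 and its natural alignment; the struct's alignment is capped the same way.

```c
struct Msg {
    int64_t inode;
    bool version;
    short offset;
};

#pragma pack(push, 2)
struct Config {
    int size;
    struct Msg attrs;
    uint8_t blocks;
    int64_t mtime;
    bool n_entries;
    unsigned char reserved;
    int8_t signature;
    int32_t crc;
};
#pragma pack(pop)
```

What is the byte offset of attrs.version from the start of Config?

12

Msg: 0..8  inode  (8B, 8-aligned); 8..9  version  (1B, 1-aligned); 9..10  -- padding (1B); 10..12  offset  (2B, 2-aligned); 12..16  -- tail padding (4B); sizeof = 16, alignof = 8
0..4  size  (4B, 2-aligned)
4..20  attrs  (16B, 2-aligned)
within Msg: version at 8
4 + 8 = 12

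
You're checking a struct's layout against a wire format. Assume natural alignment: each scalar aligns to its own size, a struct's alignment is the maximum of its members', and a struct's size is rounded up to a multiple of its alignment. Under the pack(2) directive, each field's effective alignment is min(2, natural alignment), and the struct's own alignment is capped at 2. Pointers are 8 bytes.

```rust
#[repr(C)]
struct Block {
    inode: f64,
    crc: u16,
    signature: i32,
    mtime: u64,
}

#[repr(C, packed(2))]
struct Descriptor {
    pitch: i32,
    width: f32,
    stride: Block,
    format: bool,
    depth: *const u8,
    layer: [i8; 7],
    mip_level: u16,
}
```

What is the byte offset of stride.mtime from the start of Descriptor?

24

Block: inode at 0 (size 8, align 8) → ends 8; crc at 8 (size 2, align 2) → ends 10; pad 2 to align 4 for signature; signature at 12 (size 4, align 4) → ends 16; mtime at 16 (size 8, align 8) → ends 24; total 24 bytes, alignment 8
pitch at 0 (size 4, align 2) → ends 4
width at 4 (size 4, align 2) → ends 8
stride at 8 (size 24, align 2) → ends 32
within Block: mtime at 16
8 + 16 = 24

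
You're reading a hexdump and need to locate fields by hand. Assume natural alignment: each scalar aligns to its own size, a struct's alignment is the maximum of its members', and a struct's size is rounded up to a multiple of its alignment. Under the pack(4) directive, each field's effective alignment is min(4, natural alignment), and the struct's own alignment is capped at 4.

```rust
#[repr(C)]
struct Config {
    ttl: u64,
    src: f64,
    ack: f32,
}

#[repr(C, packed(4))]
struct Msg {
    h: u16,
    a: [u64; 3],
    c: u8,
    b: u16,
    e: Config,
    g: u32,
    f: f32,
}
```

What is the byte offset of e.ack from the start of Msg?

48

Config: ttl at 0 (size 8, align 8) → ends 8; src at 8 (size 8, align 8) → ends 16; ack at 16 (size 4, align 4) → ends 20; tail pad 4 to reach multiple of 8; total 24 bytes, alignment 8
h at 0 (size 2, align 2) → ends 2
pad 2 to align 4 for a
a at 4 (size 24, align 4) → ends 28
c at 28 (size 1, align 1) → ends 29
pad 1 to align 2 for b
b at 30 (size 2, align 2) → ends 32
e at 32 (size 24, align 4) → ends 56
within Config: ack at 16
32 + 16 = 48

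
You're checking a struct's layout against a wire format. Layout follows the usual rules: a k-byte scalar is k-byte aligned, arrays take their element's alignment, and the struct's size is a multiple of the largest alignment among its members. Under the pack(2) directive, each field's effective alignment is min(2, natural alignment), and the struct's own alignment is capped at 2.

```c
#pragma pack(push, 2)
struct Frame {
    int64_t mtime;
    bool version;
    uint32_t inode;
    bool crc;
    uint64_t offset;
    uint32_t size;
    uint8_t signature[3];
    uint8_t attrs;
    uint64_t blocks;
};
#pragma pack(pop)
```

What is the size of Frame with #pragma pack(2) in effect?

mtime at 0 (size 8, align 2) → ends 8
version at 8 (size 1, align 1) → ends 9
pad 1 to align 2 for inode
inode at 10 (size 4, align 2) → ends 14
crc at 14 (size 1, align 1) → ends 15
pad 1 to align 2 for offset
offset at 16 (size 8, align 2) → ends 24
size at 24 (size 4, align 2) → ends 28
signature at 28 (size 3, align 1) → ends 31
attrs at 31 (size 1, align 1) → ends 32
blocks at 32 (size 8, align 2) → ends 40
total 40 bytes, alignment 2

40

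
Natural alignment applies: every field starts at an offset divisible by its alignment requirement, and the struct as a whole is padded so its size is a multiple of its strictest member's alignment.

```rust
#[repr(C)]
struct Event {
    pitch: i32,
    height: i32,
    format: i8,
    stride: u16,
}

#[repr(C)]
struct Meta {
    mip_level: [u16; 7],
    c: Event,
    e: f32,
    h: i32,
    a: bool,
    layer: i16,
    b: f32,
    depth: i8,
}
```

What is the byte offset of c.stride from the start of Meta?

26

Event: 0..4  pitch  (4B, 4-aligned); 4..8  height  (4B, 4-aligned); 8..9  format  (1B, 1-aligned); 9..10  -- padding (1B); 10..12  stride  (2B, 2-aligned); sizeof = 12, alignof = 4
0..14  mip_level  (14B, 2-aligned)
14..16  -- padding (2B)
16..28  c  (12B, 4-aligned)
within Event: stride at 10
16 + 10 = 26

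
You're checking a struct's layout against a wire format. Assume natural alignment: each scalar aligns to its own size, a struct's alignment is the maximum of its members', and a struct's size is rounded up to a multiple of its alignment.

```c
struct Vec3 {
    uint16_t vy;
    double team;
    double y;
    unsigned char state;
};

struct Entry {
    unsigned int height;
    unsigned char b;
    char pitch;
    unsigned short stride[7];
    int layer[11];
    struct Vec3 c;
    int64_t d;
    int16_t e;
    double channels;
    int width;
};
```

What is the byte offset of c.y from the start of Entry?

Vec3: 0..2  vy  (2B, 2-aligned); 2..8  -- padding (6B); 8..16  team  (8B, 8-aligned); 16..24  y  (8B, 8-aligned); 24..25  state  (1B, 1-aligned); 25..32  -- tail padding (7B); sizeof = 32, alignof = 8
0..4  height  (4B, 4-aligned)
4..5  b  (1B, 1-aligned)
5..6  pitch  (1B, 1-aligned)
6..20  stride  (14B, 2-aligned)
20..64  layer  (44B, 4-aligned)
64..96  c  (32B, 8-aligned)
within Vec3: y at 16
64 + 16 = 80

80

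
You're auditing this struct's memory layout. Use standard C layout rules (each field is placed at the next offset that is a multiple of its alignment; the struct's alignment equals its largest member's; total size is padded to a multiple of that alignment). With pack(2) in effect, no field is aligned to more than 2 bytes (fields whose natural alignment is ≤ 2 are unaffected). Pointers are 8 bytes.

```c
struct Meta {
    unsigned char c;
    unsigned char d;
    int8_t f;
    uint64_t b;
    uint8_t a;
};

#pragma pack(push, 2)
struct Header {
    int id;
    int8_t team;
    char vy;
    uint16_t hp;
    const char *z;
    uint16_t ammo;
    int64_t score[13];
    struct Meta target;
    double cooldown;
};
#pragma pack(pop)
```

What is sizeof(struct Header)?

Meta: 0..1  c  (1B, 1-aligned); 1..2  d  (1B, 1-aligned); 2..3  f  (1B, 1-aligned); 3..8  -- padding (5B); 8..16  b  (8B, 8-aligned); 16..17  a  (1B, 1-aligned); 17..24  -- tail padding (7B); sizeof = 24, alignof = 8
0..4  id  (4B, 2-aligned)
4..5  team  (1B, 1-aligned)
5..6  vy  (1B, 1-aligned)
6..8  hp  (2B, 2-aligned)
8..16  z  (8B, 2-aligned)
16..18  ammo  (2B, 2-aligned)
18..122  score  (104B, 2-aligned)
122..146  target  (24B, 2-aligned)
146..154  cooldown  (8B, 2-aligned)
sizeof = 154, alignof = 2

154 bytes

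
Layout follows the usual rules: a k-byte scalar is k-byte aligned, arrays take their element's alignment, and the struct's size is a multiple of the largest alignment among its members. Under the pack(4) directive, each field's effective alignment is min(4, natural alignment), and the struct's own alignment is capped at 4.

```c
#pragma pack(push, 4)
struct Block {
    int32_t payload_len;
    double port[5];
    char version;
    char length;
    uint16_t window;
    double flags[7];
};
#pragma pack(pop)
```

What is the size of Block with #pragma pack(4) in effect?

104

0..4  payload_len  (4B, 4-aligned)
4..44  port  (40B, 4-aligned)
44..45  version  (1B, 1-aligned)
45..46  length  (1B, 1-aligned)
46..48  window  (2B, 2-aligned)
48..104  flags  (56B, 4-aligned)
sizeof = 104, alignof = 4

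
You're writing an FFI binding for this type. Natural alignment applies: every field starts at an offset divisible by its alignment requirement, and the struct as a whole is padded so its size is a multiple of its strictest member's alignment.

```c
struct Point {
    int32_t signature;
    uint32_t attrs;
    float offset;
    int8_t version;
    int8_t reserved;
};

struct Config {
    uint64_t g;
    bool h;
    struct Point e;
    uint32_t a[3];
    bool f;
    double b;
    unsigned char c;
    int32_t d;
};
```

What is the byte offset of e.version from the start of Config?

Point: signature at 0 (size 4, align 4) → ends 4; attrs at 4 (size 4, align 4) → ends 8; offset at 8 (size 4, align 4) → ends 12; version at 12 (size 1, align 1) → ends 13; reserved at 13 (size 1, align 1) → ends 14; tail pad 2 to reach multiple of 4; total 16 bytes, alignment 4
g at 0 (size 8, align 8) → ends 8
h at 8 (size 1, align 1) → ends 9
pad 3 to align 4 for e
e at 12 (size 16, align 4) → ends 28
within Point: version at 12
12 + 12 = 24

24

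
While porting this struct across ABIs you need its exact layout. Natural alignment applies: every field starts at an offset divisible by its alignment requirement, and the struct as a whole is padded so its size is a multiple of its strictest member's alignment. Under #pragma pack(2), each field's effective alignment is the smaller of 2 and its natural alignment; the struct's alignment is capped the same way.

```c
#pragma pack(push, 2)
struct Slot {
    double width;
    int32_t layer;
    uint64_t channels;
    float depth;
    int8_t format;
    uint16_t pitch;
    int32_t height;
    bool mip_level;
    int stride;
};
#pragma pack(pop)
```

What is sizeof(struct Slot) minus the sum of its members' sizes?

width at 0 (size 8, align 2) → ends 8
layer at 8 (size 4, align 2) → ends 12
channels at 12 (size 8, align 2) → ends 20
depth at 20 (size 4, align 2) → ends 24
format at 24 (size 1, align 1) → ends 25
pad 1 to align 2 for pitch
pitch at 26 (size 2, align 2) → ends 28
height at 28 (size 4, align 2) → ends 32
mip_level at 32 (size 1, align 1) → ends 33
pad 1 to align 2 for stride
stride at 34 (size 4, align 2) → ends 38
total 38 bytes, alignment 2
data bytes 36, size 38 → padding 2

2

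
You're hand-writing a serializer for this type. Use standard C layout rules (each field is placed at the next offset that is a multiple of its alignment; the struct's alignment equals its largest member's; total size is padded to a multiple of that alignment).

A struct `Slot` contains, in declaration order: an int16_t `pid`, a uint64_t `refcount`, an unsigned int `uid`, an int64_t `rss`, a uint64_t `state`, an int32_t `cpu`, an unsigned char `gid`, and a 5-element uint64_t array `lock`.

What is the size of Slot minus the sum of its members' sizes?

pid at 0 (size 2, align 2) → ends 2
pad 6 to align 8 for refcount
refcount at 8 (size 8, align 8) → ends 16
uid at 16 (size 4, align 4) → ends 20
pad 4 to align 8 for rss
rss at 24 (size 8, align 8) → ends 32
state at 32 (size 8, align 8) → ends 40
cpu at 40 (size 4, align 4) → ends 44
gid at 44 (size 1, align 1) → ends 45
pad 3 to align 8 for lock
lock at 48 (size 40, align 8) → ends 88
total 88 bytes, alignment 8
data bytes 75, size 88 → padding 13

13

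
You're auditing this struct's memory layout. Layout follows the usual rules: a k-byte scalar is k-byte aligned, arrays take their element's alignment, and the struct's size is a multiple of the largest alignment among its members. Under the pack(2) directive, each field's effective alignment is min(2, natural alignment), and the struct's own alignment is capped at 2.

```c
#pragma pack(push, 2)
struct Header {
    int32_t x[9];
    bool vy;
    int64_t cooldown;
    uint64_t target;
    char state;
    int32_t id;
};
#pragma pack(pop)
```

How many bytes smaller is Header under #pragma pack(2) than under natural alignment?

4

natural layout:
  @0: x [36B, align 4] → 36
  @36: vy [1B, align 1] → 37
  +3 pad (align 8)
  @40: cooldown [8B, align 8] → 48
  @48: target [8B, align 8] → 56
  @56: state [1B, align 1] → 57
  +3 pad (align 4)
  @60: id [4B, align 4] → 64
  size 64, align 8
packed(2) layout:
  @0: x [36B, align 2] → 36
  @36: vy [1B, align 1] → 37
  +1 pad (align 2)
  @38: cooldown [8B, align 2] → 46
  @46: target [8B, align 2] → 54
  @54: state [1B, align 1] → 55
  +1 pad (align 2)
  @56: id [4B, align 2] → 60
  size 60, align 2
64 − 60 = 4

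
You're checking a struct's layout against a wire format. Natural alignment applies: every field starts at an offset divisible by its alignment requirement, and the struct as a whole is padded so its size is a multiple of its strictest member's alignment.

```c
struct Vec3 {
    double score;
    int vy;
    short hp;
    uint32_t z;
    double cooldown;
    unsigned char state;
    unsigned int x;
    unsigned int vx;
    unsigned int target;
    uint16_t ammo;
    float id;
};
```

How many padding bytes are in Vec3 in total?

score at 0 (size 8, align 8) → ends 8
vy at 8 (size 4, align 4) → ends 12
hp at 12 (size 2, align 2) → ends 14
pad 2 to align 4 for z
z at 16 (size 4, align 4) → ends 20
pad 4 to align 8 for cooldown
cooldown at 24 (size 8, align 8) → ends 32
state at 32 (size 1, align 1) → ends 33
pad 3 to align 4 for x
x at 36 (size 4, align 4) → ends 40
vx at 40 (size 4, align 4) → ends 44
target at 44 (size 4, align 4) → ends 48
ammo at 48 (size 2, align 2) → ends 50
pad 2 to align 4 for id
id at 52 (size 4, align 4) → ends 56
total 56 bytes, alignment 8
data bytes 45, size 56 → padding 11

11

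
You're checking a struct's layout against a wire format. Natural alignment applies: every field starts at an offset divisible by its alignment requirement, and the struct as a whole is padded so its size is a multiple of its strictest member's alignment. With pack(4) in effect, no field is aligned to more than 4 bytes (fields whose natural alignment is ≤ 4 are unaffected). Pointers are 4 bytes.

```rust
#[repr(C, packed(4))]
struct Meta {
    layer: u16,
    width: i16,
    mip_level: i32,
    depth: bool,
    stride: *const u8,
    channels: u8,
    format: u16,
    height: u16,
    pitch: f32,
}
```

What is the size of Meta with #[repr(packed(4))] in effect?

layer at 0 (size 2, align 2) → ends 2
width at 2 (size 2, align 2) → ends 4
mip_level at 4 (size 4, align 4) → ends 8
depth at 8 (size 1, align 1) → ends 9
pad 3 to align 4 for stride
stride at 12 (size 4, align 4) → ends 16
channels at 16 (size 1, align 1) → ends 17
pad 1 to align 2 for format
format at 18 (size 2, align 2) → ends 20
height at 20 (size 2, align 2) → ends 22
pad 2 to align 4 for pitch
pitch at 24 (size 4, align 4) → ends 28
total 28 bytes, alignment 4

28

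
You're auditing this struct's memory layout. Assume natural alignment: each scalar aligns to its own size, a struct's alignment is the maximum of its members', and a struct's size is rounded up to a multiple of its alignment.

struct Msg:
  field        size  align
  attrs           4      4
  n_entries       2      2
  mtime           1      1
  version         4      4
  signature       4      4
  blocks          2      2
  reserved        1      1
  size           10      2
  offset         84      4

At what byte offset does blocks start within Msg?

16

attrs at 0 (size 4, align 4) → ends 4
n_entries at 4 (size 2, align 2) → ends 6
mtime at 6 (size 1, align 1) → ends 7
pad 1 to align 4 for version
version at 8 (size 4, align 4) → ends 12
signature at 12 (size 4, align 4) → ends 16
blocks at 16 (size 2, align 2) → ends 18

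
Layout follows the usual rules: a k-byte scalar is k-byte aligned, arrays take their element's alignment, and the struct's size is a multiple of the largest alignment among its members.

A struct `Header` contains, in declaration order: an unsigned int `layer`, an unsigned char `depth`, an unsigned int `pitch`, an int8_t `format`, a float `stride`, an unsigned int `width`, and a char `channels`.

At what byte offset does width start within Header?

layer at 0 (size 4, align 4) → ends 4
depth at 4 (size 1, align 1) → ends 5
pad 3 to align 4 for pitch
pitch at 8 (size 4, align 4) → ends 12
format at 12 (size 1, align 1) → ends 13
pad 3 to align 4 for stride
stride at 16 (size 4, align 4) → ends 20
width at 20 (size 4, align 4) → ends 24

20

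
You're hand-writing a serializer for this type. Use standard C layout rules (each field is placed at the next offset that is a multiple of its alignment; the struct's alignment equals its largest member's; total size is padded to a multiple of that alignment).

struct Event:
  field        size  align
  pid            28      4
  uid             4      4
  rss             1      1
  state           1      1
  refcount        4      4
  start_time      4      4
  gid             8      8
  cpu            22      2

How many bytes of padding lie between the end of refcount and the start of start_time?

0

0..28  pid  (28B, 4-aligned)
28..32  uid  (4B, 4-aligned)
32..33  rss  (1B, 1-aligned)
33..34  state  (1B, 1-aligned)
34..36  -- padding (2B)
36..40  refcount  (4B, 4-aligned)
40..44  start_time  (4B, 4-aligned)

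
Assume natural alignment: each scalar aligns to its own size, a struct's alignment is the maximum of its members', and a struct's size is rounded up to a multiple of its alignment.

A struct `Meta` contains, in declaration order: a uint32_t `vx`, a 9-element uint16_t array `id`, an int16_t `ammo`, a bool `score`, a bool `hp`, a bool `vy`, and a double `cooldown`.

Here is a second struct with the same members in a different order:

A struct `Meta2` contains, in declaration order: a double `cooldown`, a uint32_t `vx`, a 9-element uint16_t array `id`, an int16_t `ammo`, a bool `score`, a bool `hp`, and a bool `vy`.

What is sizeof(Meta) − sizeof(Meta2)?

0

vx at 0 (size 4, align 4) → ends 4
id at 4 (size 18, align 2) → ends 22
ammo at 22 (size 2, align 2) → ends 24
score at 24 (size 1, align 1) → ends 25
hp at 25 (size 1, align 1) → ends 26
vy at 26 (size 1, align 1) → ends 27
pad 5 to align 8 for cooldown
cooldown at 32 (size 8, align 8) → ends 40
total 40 bytes, alignment 8
— Meta2 —
cooldown at 0 (size 8, align 8) → ends 8
vx at 8 (size 4, align 4) → ends 12
id at 12 (size 18, align 2) → ends 30
ammo at 30 (size 2, align 2) → ends 32
score at 32 (size 1, align 1) → ends 33
hp at 33 (size 1, align 1) → ends 34
vy at 34 (size 1, align 1) → ends 35
tail pad 5 to reach multiple of 8
total 40 bytes, alignment 8
40 − 40 = 0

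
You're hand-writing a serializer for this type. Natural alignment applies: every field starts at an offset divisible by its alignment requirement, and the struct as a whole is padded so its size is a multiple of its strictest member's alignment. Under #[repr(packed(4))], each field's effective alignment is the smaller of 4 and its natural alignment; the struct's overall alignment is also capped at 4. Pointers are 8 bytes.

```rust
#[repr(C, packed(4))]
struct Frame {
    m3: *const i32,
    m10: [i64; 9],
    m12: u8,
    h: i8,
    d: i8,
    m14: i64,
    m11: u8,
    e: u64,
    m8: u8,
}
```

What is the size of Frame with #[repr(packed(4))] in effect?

0..8  m3  (8B, 4-aligned)
8..80  m10  (72B, 4-aligned)
80..81  m12  (1B, 1-aligned)
81..82  h  (1B, 1-aligned)
82..83  d  (1B, 1-aligned)
83..84  -- padding (1B)
84..92  m14  (8B, 4-aligned)
92..93  m11  (1B, 1-aligned)
93..96  -- padding (3B)
96..104  e  (8B, 4-aligned)
104..105  m8  (1B, 1-aligned)
105..108  -- tail padding (3B)
sizeof = 108, alignof = 4

108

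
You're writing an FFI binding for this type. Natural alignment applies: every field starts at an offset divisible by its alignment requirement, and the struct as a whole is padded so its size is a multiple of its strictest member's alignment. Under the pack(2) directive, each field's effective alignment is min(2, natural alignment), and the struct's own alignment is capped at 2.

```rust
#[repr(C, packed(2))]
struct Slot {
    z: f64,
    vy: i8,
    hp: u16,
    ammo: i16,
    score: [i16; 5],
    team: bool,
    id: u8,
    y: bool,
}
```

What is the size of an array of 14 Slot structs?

392

z at 0 (size 8, align 2) → ends 8
vy at 8 (size 1, align 1) → ends 9
pad 1 to align 2 for hp
hp at 10 (size 2, align 2) → ends 12
ammo at 12 (size 2, align 2) → ends 14
score at 14 (size 10, align 2) → ends 24
team at 24 (size 1, align 1) → ends 25
id at 25 (size 1, align 1) → ends 26
y at 26 (size 1, align 1) → ends 27
tail pad 1 to reach multiple of 2
total 28 bytes, alignment 2
array of 14: 14 × 28 = 392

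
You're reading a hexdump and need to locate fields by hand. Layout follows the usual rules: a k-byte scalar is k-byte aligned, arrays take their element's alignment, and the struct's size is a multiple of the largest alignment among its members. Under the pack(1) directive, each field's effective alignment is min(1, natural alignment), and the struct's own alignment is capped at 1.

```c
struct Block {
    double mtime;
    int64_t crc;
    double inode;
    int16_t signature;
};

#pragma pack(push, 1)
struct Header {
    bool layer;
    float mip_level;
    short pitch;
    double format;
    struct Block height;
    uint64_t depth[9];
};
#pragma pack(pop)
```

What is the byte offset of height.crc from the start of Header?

23

Block: mtime at 0 (size 8, align 8) → ends 8; crc at 8 (size 8, align 8) → ends 16; inode at 16 (size 8, align 8) → ends 24; signature at 24 (size 2, align 2) → ends 26; tail pad 6 to reach multiple of 8; total 32 bytes, alignment 8
layer at 0 (size 1, align 1) → ends 1
mip_level at 1 (size 4, align 1) → ends 5
pitch at 5 (size 2, align 1) → ends 7
format at 7 (size 8, align 1) → ends 15
height at 15 (size 32, align 1) → ends 47
within Block: crc at 8
15 + 8 = 23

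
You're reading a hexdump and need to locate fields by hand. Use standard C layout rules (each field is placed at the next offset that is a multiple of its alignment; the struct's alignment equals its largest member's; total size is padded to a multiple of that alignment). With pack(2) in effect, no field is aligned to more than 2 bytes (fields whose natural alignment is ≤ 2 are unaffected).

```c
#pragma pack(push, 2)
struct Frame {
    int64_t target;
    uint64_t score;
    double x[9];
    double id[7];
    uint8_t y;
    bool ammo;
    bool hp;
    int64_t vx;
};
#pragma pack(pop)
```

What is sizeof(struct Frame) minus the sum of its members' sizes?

1

target at 0 (size 8, align 2) → ends 8
score at 8 (size 8, align 2) → ends 16
x at 16 (size 72, align 2) → ends 88
id at 88 (size 56, align 2) → ends 144
y at 144 (size 1, align 1) → ends 145
ammo at 145 (size 1, align 1) → ends 146
hp at 146 (size 1, align 1) → ends 147
pad 1 to align 2 for vx
vx at 148 (size 8, align 2) → ends 156
total 156 bytes, alignment 2
data bytes 155, size 156 → padding 1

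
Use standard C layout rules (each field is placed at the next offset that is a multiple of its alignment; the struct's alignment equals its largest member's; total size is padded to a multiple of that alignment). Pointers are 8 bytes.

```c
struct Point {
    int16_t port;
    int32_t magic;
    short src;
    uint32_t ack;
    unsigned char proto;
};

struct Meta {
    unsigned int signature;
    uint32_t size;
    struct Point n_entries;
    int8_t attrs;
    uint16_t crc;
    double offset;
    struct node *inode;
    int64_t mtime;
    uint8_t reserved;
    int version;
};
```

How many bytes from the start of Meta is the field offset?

Point: 0..2  port  (2B, 2-aligned); 2..4  -- padding (2B); 4..8  magic  (4B, 4-aligned); 8..10  src  (2B, 2-aligned); 10..12  -- padding (2B); 12..16  ack  (4B, 4-aligned); 16..17  proto  (1B, 1-aligned); 17..20  -- tail padding (3B); sizeof = 20, alignof = 4
0..4  signature  (4B, 4-aligned)
4..8  size  (4B, 4-aligned)
8..28  n_entries  (20B, 4-aligned)
28..29  attrs  (1B, 1-aligned)
29..30  -- padding (1B)
30..32  crc  (2B, 2-aligned)
32..40  offset  (8B, 8-aligned)

32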